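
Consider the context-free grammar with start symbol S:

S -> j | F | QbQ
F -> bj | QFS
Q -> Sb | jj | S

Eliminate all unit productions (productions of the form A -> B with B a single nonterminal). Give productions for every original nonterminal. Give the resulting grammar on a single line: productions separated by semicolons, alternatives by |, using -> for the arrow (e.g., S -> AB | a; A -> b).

S -> j | bj | QFS | QbQ; F -> bj | QFS; Q -> j | Sb | bj | jj | QFS | QbQ

Unit productions: Q->S, S->F.
Unit pairs (A ⇒* B via units): (Q,F), (Q,S), (S,F).
S: inherits non-unit rules of {F, S} → QFS | QbQ | bj | j.
F: inherits non-unit rules of {F} → QFS | bj.
Q: inherits non-unit rules of {F, Q, S} → QFS | QbQ | Sb | bj | j | jj.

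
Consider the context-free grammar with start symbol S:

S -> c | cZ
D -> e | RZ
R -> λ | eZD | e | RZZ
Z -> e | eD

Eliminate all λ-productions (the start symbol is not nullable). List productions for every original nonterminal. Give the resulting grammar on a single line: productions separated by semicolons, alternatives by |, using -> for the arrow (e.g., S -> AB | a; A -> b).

S -> c | cZ; D -> Z | e | RZ; R -> e | ZZ | RZZ | eZD; Z -> e | eD

Nullable set: {R}.
D -> RZ: R nullable, giving RZ | Z.
Drop R -> λ.
R -> RZZ: R nullable, giving RZZ | ZZ.
Unchanged (no nullable symbols): S -> c; S -> cZ; D -> e; R -> e; R -> eZD; Z -> e; Z -> eD.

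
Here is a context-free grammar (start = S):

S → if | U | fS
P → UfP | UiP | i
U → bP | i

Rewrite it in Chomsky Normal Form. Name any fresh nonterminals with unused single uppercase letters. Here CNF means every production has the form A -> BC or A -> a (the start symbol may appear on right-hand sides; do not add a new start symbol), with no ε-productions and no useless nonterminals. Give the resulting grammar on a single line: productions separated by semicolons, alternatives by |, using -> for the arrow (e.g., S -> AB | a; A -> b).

No ε-productions.
After unit-elimination: S -> i | bP | fS | if; P -> i | UfP | UiP; U -> i | bP.
TERM: introduce C -> b, A -> f, B -> i and substitute in every rule of length ≥2.
BIN: P -> UAP becomes P -> UD, D -> AP; P -> UBP becomes P -> UE, E -> BP.

S -> i | AS | BA | CP; A -> f; B -> i; C -> b; D -> AP; E -> BP; P -> i | UD | UE; U -> i | CP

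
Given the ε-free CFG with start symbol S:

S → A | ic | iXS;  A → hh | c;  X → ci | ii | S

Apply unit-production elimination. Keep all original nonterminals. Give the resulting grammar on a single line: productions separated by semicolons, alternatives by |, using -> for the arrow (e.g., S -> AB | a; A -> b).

Unit productions: S->A, X->S.
Unit pairs (A ⇒* B via units): (S,A), (X,A), (X,S).
S: inherits non-unit rules of {A, S} → c | hh | iXS | ic.
A: inherits non-unit rules of {A} → c | hh.
X: inherits non-unit rules of {A, S, X} → c | ci | hh | iXS | ic | ii.

S -> c | hh | ic | iXS; A -> c | hh; X -> c | ci | hh | ic | ii | iXS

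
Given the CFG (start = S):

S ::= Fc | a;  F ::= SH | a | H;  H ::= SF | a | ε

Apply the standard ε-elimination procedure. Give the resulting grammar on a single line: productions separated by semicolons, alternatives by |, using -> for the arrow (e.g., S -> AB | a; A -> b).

S -> a | c | Fc; F -> H | S | a | SH; H -> S | a | SF

Nullable set: {F, H}.
S -> Fc: F nullable, giving Fc | c.
F -> H: H nullable, giving H.
F -> SH: H nullable, giving S | SH.
Drop H -> ε.
H -> SF: F nullable, giving S | SF.
Unchanged (no nullable symbols): S -> a; F -> a; H -> a.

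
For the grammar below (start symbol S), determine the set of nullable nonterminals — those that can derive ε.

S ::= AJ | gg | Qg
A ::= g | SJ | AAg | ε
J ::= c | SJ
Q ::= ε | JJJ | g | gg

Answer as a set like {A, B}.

{A, Q}

Directly nullable (have an ε-rule): {A, Q}.
Not nullable: J, S — each has a terminal in every rule's right-hand side or depends on a non-nullable symbol.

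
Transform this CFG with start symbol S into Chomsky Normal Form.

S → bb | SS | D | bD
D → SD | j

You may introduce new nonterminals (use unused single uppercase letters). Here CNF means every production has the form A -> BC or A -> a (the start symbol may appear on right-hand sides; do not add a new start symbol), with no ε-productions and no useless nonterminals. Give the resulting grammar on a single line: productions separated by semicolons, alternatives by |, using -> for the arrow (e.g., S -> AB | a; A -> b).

No ε-productions.
After unit-elimination: S -> j | SD | SS | bD | bb; D -> j | SD.
TERM: introduce A -> b and substitute in every rule of length ≥2.

S -> j | AA | AD | SD | SS; A -> b; D -> j | SD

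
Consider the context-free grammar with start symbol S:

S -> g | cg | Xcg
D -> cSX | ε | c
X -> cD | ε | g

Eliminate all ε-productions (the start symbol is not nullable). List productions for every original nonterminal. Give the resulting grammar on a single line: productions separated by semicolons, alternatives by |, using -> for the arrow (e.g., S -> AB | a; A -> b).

Nullable set: {D, X}.
S -> Xcg: X nullable, giving Xcg | cg.
Drop D -> ε.
D -> cSX: X nullable, giving cS | cSX.
Drop X -> ε.
X -> cD: D nullable, giving c | cD.
Unchanged (no nullable symbols): S -> cg; S -> g; D -> c; X -> g.

S -> g | cg | Xcg; D -> c | cS | cSX; X -> c | g | cD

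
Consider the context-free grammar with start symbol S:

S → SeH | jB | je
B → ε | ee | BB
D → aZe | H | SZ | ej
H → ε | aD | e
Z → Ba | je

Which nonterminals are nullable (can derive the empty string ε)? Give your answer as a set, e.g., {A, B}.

Directly nullable (have an ε-rule): {B, H}.
D is nullable via D -> H (every symbol on the right is already known nullable).
Not nullable: S, Z — each has a terminal in every rule's right-hand side or depends on a non-nullable symbol.

{B, D, H}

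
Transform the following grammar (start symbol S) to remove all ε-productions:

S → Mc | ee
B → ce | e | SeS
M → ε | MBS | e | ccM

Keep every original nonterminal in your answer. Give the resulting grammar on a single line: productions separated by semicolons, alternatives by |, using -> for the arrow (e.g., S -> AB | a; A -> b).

Nullable set: {M}.
S -> Mc: M nullable, giving Mc | c.
Drop M -> ε.
M -> MBS: M nullable, giving BS | MBS.
M -> ccM: M nullable, giving cc | ccM.
Unchanged (no nullable symbols): S -> ee; B -> SeS; B -> ce; B -> e; M -> e.

S -> c | Mc | ee; B -> e | ce | SeS; M -> e | BS | cc | MBS | ccM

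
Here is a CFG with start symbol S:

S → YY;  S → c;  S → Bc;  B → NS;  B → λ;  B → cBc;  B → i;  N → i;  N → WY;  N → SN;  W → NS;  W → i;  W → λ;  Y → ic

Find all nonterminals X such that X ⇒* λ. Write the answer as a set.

Directly nullable (have an ε-rule): {B, W}.
Not nullable: N, S, Y — each has a terminal in every rule's right-hand side or depends on a non-nullable symbol.

{B, W}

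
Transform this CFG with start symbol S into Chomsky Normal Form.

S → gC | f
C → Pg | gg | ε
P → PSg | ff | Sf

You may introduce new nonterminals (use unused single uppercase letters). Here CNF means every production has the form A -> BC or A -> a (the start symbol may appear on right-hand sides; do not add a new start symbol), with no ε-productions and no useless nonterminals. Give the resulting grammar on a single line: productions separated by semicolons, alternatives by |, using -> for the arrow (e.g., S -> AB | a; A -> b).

Nullable: {C}; after ε-elimination: S -> f | g | gC; C -> Pg | gg; P -> Sf | ff | PSg.
No unit productions to eliminate.
TERM: introduce B -> f, A -> g and substitute in every rule of length ≥2.
BIN: P -> PSA becomes P -> PD, D -> SA.

S -> f | g | AC; A -> g; B -> f; C -> AA | PA; D -> SA; P -> BB | PD | SB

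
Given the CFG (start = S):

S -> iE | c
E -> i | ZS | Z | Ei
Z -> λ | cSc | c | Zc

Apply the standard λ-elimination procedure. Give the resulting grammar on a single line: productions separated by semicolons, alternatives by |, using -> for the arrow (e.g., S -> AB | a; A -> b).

Nullable set: {E, Z}.
S -> iE: E nullable, giving i | iE.
E -> Ei: E nullable, giving Ei | i.
E -> Z: Z nullable, giving Z.
E -> ZS: Z nullable, giving S | ZS.
Drop Z -> λ.
Z -> Zc: Z nullable, giving Zc | c.
Unchanged (no nullable symbols): S -> c; E -> i; Z -> c; Z -> cSc.

S -> c | i | iE; E -> S | Z | i | Ei | ZS; Z -> c | Zc | cSc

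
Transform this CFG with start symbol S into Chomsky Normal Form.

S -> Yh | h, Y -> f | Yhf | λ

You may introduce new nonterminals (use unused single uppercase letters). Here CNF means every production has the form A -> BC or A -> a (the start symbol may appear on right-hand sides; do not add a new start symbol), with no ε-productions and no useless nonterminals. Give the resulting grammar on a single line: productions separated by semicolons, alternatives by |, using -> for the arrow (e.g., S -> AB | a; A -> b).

S -> h | YA; A -> h; B -> f; C -> AB; Y -> f | AB | YC

Nullable: {Y}; after ε-elimination: S -> h | Yh; Y -> f | hf | Yhf.
No unit productions to eliminate.
TERM: introduce B -> f, A -> h and substitute in every rule of length ≥2.
BIN: Y -> YAB becomes Y -> YC, C -> AB.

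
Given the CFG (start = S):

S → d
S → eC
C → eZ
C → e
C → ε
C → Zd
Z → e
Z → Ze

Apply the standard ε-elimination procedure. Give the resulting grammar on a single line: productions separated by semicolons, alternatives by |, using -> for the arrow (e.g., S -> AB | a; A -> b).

Nullable set: {C}.
S -> eC: C nullable, giving e | eC.
Drop C -> ε.
Unchanged (no nullable symbols): S -> d; C -> Zd; C -> e; C -> eZ; Z -> Ze; Z -> e.

S -> d | e | eC; C -> e | Zd | eZ; Z -> e | Ze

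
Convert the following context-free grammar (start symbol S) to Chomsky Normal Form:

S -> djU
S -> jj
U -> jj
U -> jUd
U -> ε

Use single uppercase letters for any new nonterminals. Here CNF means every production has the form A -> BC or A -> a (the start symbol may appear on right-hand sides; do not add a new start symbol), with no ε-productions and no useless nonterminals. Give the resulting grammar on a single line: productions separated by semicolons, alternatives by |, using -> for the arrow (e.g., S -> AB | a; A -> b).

Nullable: {U}; after ε-elimination: S -> dj | jj | djU; U -> jd | jj | jUd.
No unit productions to eliminate.
TERM: introduce A -> d, B -> j and substitute in every rule of length ≥2.
BIN: S -> ABU becomes S -> AC, C -> BU; U -> BUA becomes U -> BD, D -> UA.

S -> AB | AC | BB; A -> d; B -> j; C -> BU; D -> UA; U -> BA | BB | BD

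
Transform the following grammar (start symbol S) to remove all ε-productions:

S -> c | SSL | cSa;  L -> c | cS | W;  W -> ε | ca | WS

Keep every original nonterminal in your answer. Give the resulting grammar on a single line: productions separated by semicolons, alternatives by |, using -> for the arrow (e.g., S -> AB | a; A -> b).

S -> c | SS | SSL | cSa; L -> W | c | cS; W -> S | WS | ca

Nullable set: {L, W}.
S -> SSL: L nullable, giving SS | SSL.
L -> W: W nullable, giving W.
Drop W -> ε.
W -> WS: W nullable, giving S | WS.
Unchanged (no nullable symbols): S -> c; S -> cSa; L -> c; L -> cS; W -> ca.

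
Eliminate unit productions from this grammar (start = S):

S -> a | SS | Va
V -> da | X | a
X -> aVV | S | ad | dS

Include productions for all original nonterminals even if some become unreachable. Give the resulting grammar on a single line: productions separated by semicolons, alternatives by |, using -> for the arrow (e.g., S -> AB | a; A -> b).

Unit productions: V->X, X->S.
Unit pairs (A ⇒* B via units): (V,S), (V,X), (X,S).
S: inherits non-unit rules of {S} → SS | Va | a.
V: inherits non-unit rules of {S, V, X} → SS | Va | a | aVV | ad | dS | da.
X: inherits non-unit rules of {S, X} → SS | Va | a | aVV | ad | dS.

S -> a | SS | Va; V -> a | SS | Va | ad | dS | da | aVV; X -> a | SS | Va | ad | dS | aVV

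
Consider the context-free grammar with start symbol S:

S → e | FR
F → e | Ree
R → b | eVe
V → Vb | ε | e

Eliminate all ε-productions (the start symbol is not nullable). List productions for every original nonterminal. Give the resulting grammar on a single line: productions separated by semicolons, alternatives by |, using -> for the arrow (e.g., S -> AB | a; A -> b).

S -> e | FR; F -> e | Ree; R -> b | ee | eVe; V -> b | e | Vb

Nullable set: {V}.
R -> eVe: V nullable, giving eVe | ee.
Drop V -> ε.
V -> Vb: V nullable, giving Vb | b.
Unchanged (no nullable symbols): S -> FR; S -> e; F -> Ree; F -> e; R -> b; V -> e.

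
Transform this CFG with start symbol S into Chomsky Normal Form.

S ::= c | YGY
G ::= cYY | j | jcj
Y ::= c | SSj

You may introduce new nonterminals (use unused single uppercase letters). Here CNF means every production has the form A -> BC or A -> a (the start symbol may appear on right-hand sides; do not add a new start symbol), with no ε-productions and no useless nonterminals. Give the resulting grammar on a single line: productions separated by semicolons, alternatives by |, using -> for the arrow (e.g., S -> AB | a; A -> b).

S -> c | YE; A -> c; B -> j; C -> YY; D -> AB; E -> GY; F -> SB; G -> j | AC | BD; Y -> c | SF

No ε-productions.
No unit productions to eliminate.
TERM: introduce A -> c, B -> j and substitute in every rule of length ≥2.
BIN: G -> AYY becomes G -> AC, C -> YY; G -> BAB becomes G -> BD, D -> AB; S -> YGY becomes S -> YE, E -> GY; Y -> SSB becomes Y -> SF, F -> SB.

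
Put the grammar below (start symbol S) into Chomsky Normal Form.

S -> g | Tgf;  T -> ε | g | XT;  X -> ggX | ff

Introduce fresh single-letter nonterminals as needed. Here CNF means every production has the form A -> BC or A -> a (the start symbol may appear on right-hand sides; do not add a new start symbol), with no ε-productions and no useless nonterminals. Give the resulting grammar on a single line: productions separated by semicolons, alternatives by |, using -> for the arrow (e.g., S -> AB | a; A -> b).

Nullable: {T}; after ε-elimination: S -> g | gf | Tgf; T -> X | g | XT; X -> ff | ggX.
After unit-elimination: S -> g | gf | Tgf; T -> g | XT | ff | ggX; X -> ff | ggX.
TERM: introduce B -> f, A -> g and substitute in every rule of length ≥2.
BIN: S -> TAB becomes S -> TC, C -> AB; T -> AAX becomes T -> AD, D -> AX; X -> AAX becomes X -> AE, E -> AX.

S -> g | AB | TC; A -> g; B -> f; C -> AB; D -> AX; E -> AX; T -> g | AD | BB | XT; X -> AE | BB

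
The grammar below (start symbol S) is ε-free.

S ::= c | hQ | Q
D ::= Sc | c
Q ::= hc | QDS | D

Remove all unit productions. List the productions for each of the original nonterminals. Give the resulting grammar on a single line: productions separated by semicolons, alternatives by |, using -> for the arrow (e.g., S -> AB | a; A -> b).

Unit productions: Q->D, S->Q.
Unit pairs (A ⇒* B via units): (Q,D), (S,D), (S,Q).
S: inherits non-unit rules of {D, Q, S} → QDS | Sc | c | hQ | hc.
D: inherits non-unit rules of {D} → Sc | c.
Q: inherits non-unit rules of {D, Q} → QDS | Sc | c | hc.

S -> c | Sc | hQ | hc | QDS; D -> c | Sc; Q -> c | Sc | hc | QDS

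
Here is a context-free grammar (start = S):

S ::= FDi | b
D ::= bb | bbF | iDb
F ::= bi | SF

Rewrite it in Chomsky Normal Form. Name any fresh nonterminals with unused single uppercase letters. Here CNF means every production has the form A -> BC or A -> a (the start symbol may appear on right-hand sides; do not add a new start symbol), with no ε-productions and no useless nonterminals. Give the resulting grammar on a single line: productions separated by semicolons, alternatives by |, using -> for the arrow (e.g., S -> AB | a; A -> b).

S -> b | FG; A -> b; B -> i; C -> AF; D -> AA | AC | BE; E -> DA; F -> AB | SF; G -> DB

No ε-productions.
No unit productions to eliminate.
TERM: introduce A -> b, B -> i and substitute in every rule of length ≥2.
BIN: D -> AAF becomes D -> AC, C -> AF; D -> BDA becomes D -> BE, E -> DA; S -> FDB becomes S -> FG, G -> DB.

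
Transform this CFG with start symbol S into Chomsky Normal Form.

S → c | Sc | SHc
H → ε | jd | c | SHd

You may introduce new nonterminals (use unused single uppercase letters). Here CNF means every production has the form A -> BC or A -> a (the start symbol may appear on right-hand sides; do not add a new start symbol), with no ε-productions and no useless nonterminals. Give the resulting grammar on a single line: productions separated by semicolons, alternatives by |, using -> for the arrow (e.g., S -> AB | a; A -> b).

S -> c | SC | SE; A -> d; B -> j; C -> c; D -> HA; E -> HC; H -> c | BA | SA | SD

Nullable: {H}; after ε-elimination: S -> c | Sc | SHc; H -> c | Sd | jd | SHd.
No unit productions to eliminate.
TERM: introduce C -> c, A -> d, B -> j and substitute in every rule of length ≥2.
BIN: H -> SHA becomes H -> SD, D -> HA; S -> SHC becomes S -> SE, E -> HC.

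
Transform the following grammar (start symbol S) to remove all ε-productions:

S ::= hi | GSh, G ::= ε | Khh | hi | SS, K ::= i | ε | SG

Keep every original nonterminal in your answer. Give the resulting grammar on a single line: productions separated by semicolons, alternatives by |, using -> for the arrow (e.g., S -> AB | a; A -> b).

S -> Sh | hi | GSh; G -> SS | hh | hi | Khh; K -> S | i | SG

Nullable set: {G, K}.
S -> GSh: G nullable, giving GSh | Sh.
Drop G -> ε.
G -> Khh: K nullable, giving Khh | hh.
Drop K -> ε.
K -> SG: G nullable, giving S | SG.
Unchanged (no nullable symbols): S -> hi; G -> SS; G -> hi; K -> i.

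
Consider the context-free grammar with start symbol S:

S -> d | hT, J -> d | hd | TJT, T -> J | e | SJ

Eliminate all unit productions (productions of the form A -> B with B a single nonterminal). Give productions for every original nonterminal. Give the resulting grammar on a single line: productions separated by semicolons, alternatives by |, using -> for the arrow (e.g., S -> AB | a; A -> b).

S -> d | hT; J -> d | hd | TJT; T -> d | e | SJ | hd | TJT

Unit productions: T->J.
Unit pairs (A ⇒* B via units): (T,J).
S: inherits non-unit rules of {S} → d | hT.
J: inherits non-unit rules of {J} → TJT | d | hd.
T: inherits non-unit rules of {J, T} → SJ | TJT | d | e | hd.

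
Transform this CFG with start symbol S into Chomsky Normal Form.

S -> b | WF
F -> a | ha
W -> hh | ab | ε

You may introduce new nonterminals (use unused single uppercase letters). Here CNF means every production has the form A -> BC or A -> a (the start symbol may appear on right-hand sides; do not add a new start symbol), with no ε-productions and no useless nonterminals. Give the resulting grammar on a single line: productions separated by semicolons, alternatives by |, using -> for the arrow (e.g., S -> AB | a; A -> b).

S -> a | b | AB | WF; A -> h; B -> a; C -> b; F -> a | AB; W -> AA | BC

Nullable: {W}; after ε-elimination: S -> F | b | WF; F -> a | ha; W -> ab | hh.
After unit-elimination: S -> a | b | WF | ha; F -> a | ha; W -> ab | hh.
TERM: introduce B -> a, C -> b, A -> h and substitute in every rule of length ≥2.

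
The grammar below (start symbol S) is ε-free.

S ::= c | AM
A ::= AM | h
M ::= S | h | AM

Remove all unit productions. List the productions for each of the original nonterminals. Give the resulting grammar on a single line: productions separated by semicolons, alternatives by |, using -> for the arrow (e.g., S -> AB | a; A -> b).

Unit productions: M->S.
Unit pairs (A ⇒* B via units): (M,S).
S: inherits non-unit rules of {S} → AM | c.
A: inherits non-unit rules of {A} → AM | h.
M: inherits non-unit rules of {M, S} → AM | c | h.

S -> c | AM; A -> h | AM; M -> c | h | AM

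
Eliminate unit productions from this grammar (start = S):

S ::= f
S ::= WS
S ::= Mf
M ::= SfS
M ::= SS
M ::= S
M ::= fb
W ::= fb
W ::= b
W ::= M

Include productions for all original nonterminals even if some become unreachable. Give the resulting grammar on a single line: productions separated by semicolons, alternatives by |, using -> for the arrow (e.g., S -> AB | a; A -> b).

Unit productions: M->S, W->M.
Unit pairs (A ⇒* B via units): (M,S), (W,M), (W,S).
S: inherits non-unit rules of {S} → Mf | WS | f.
M: inherits non-unit rules of {M, S} → Mf | SS | SfS | WS | f | fb.
W: inherits non-unit rules of {M, S, W} → Mf | SS | SfS | WS | b | f | fb.

S -> f | Mf | WS; M -> f | Mf | SS | WS | fb | SfS; W -> b | f | Mf | SS | WS | fb | SfS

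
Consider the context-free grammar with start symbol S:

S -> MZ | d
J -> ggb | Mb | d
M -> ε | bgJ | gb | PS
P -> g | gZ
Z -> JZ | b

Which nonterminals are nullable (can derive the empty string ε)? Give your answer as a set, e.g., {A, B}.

{M}

Directly nullable (have an ε-rule): {M}.
Not nullable: J, P, S, Z — each has a terminal in every rule's right-hand side or depends on a non-nullable symbol.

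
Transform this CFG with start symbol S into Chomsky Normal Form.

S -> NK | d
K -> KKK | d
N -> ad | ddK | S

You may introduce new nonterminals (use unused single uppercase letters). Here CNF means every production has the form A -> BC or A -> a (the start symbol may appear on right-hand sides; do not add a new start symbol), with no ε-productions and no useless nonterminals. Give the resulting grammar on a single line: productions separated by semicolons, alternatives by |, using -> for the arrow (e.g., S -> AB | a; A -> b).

No ε-productions.
After unit-elimination: S -> d | NK; K -> d | KKK; N -> d | NK | ad | ddK.
TERM: introduce A -> a, B -> d and substitute in every rule of length ≥2.
BIN: K -> KKK becomes K -> KC, C -> KK; N -> BBK becomes N -> BD, D -> BK.

S -> d | NK; A -> a; B -> d; C -> KK; D -> BK; K -> d | KC; N -> d | AB | BD | NK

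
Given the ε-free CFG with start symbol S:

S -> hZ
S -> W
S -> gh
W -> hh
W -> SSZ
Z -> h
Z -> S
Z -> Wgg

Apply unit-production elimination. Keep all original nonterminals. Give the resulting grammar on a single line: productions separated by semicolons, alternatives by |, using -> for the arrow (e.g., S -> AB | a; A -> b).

S -> gh | hZ | hh | SSZ; W -> hh | SSZ; Z -> h | gh | hZ | hh | SSZ | Wgg

Unit productions: S->W, Z->S.
Unit pairs (A ⇒* B via units): (S,W), (Z,S), (Z,W).
S: inherits non-unit rules of {S, W} → SSZ | gh | hZ | hh.
W: inherits non-unit rules of {W} → SSZ | hh.
Z: inherits non-unit rules of {S, W, Z} → SSZ | Wgg | gh | h | hZ | hh.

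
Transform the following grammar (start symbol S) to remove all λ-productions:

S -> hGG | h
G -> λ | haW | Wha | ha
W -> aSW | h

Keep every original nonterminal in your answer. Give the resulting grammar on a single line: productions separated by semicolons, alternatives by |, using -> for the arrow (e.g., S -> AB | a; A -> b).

Nullable set: {G}.
S -> hGG: G, G nullable, giving h | hG | hGG.
Drop G -> λ.
Unchanged (no nullable symbols): S -> h; G -> Wha; G -> ha; G -> haW; W -> aSW; W -> h.

S -> h | hG | hGG; G -> ha | Wha | haW; W -> h | aSW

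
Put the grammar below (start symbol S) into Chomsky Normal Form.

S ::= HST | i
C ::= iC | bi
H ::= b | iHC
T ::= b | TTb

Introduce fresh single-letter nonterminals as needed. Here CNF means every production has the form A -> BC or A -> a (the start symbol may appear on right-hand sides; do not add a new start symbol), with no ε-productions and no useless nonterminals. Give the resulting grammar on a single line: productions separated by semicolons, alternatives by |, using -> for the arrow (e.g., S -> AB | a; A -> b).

S -> i | HE; A -> b; B -> i; C -> AB | BC; D -> HC; E -> ST; F -> TA; H -> b | BD; T -> b | TF

No ε-productions.
No unit productions to eliminate.
TERM: introduce A -> b, B -> i and substitute in every rule of length ≥2.
BIN: H -> BHC becomes H -> BD, D -> HC; S -> HST becomes S -> HE, E -> ST; T -> TTA becomes T -> TF, F -> TA.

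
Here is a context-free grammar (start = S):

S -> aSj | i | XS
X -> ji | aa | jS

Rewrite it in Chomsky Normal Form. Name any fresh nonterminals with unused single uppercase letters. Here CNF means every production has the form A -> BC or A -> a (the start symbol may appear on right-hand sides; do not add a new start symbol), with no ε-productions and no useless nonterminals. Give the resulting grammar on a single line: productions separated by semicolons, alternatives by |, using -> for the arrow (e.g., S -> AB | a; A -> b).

S -> i | AD | XS; A -> a; B -> j; C -> i; D -> SB; X -> AA | BC | BS

No ε-productions.
No unit productions to eliminate.
TERM: introduce A -> a, C -> i, B -> j and substitute in every rule of length ≥2.
BIN: S -> ASB becomes S -> AD, D -> SB.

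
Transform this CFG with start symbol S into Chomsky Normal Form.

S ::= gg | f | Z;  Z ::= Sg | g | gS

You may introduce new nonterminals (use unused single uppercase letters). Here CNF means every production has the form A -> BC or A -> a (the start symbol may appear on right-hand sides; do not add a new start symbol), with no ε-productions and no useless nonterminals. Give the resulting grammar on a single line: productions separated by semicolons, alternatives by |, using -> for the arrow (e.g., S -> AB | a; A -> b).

No ε-productions.
After unit-elimination: S -> f | g | Sg | gS | gg; Z -> g | Sg | gS.
TERM: introduce A -> g and substitute in every rule of length ≥2.
Drop unreachable/unproductive: Z.

S -> f | g | AA | AS | SA; A -> g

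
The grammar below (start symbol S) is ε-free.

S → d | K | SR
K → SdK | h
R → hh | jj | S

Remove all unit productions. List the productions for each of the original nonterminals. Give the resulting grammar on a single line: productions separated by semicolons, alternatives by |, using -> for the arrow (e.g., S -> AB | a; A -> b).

Unit productions: R->S, S->K.
Unit pairs (A ⇒* B via units): (R,K), (R,S), (S,K).
S: inherits non-unit rules of {K, S} → SR | SdK | d | h.
K: inherits non-unit rules of {K} → SdK | h.
R: inherits non-unit rules of {K, R, S} → SR | SdK | d | h | hh | jj.

S -> d | h | SR | SdK; K -> h | SdK; R -> d | h | SR | hh | jj | SdK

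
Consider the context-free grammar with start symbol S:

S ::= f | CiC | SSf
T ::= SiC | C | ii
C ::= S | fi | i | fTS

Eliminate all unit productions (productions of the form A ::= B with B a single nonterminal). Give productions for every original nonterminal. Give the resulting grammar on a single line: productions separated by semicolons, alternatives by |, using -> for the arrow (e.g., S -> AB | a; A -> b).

S -> f | CiC | SSf; C -> f | i | fi | CiC | SSf | fTS; T -> f | i | fi | ii | CiC | SSf | SiC | fTS

Unit productions: C->S, T->C.
Unit pairs (A ⇒* B via units): (C,S), (T,C), (T,S).
S: inherits non-unit rules of {S} → CiC | SSf | f.
C: inherits non-unit rules of {C, S} → CiC | SSf | f | fTS | fi | i.
T: inherits non-unit rules of {C, S, T} → CiC | SSf | SiC | f | fTS | fi | i | ii.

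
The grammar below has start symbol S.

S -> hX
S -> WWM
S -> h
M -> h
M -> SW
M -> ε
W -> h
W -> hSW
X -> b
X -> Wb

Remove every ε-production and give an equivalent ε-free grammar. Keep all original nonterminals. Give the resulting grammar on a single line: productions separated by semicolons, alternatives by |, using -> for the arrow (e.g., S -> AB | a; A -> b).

S -> h | WW | hX | WWM; M -> h | SW; W -> h | hSW; X -> b | Wb

Nullable set: {M}.
S -> WWM: M nullable, giving WW | WWM.
Drop M -> ε.
Unchanged (no nullable symbols): S -> h; S -> hX; M -> SW; M -> h; W -> h; W -> hSW; X -> Wb; X -> b.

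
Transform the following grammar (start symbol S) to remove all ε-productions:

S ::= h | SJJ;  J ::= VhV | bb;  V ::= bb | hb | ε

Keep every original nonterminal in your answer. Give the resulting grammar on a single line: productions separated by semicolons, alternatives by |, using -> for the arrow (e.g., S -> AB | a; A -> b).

Nullable set: {V}.
J -> VhV: V, V nullable, giving Vh | VhV | h | hV.
Drop V -> ε.
Unchanged (no nullable symbols): S -> SJJ; S -> h; J -> bb; V -> bb; V -> hb.

S -> h | SJJ; J -> h | Vh | bb | hV | VhV; V -> bb | hb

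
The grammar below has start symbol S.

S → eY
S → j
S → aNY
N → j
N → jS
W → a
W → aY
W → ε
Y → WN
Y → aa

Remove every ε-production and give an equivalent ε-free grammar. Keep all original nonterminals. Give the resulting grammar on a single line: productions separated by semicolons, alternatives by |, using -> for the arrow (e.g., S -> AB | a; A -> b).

Nullable set: {W}.
Drop W -> ε.
Y -> WN: W nullable, giving N | WN.
Unchanged (no nullable symbols): S -> aNY; S -> eY; S -> j; N -> j; N -> jS; W -> a; W -> aY; Y -> aa.

S -> j | eY | aNY; N -> j | jS; W -> a | aY; Y -> N | WN | aa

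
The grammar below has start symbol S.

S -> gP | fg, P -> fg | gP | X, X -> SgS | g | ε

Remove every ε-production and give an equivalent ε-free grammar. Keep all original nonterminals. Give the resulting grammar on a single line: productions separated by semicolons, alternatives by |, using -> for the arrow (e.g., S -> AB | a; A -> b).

S -> g | fg | gP; P -> X | g | fg | gP; X -> g | SgS

Nullable set: {P, X}.
S -> gP: P nullable, giving g | gP.
P -> X: X nullable, giving X.
P -> gP: P nullable, giving g | gP.
Drop X -> ε.
Unchanged (no nullable symbols): S -> fg; P -> fg; X -> SgS; X -> g.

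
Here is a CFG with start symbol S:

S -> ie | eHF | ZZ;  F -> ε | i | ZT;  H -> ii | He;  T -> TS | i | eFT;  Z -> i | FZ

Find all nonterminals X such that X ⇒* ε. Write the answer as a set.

Directly nullable (have an ε-rule): {F}.
Not nullable: H, S, T, Z — each has a terminal in every rule's right-hand side or depends on a non-nullable symbol.

{F}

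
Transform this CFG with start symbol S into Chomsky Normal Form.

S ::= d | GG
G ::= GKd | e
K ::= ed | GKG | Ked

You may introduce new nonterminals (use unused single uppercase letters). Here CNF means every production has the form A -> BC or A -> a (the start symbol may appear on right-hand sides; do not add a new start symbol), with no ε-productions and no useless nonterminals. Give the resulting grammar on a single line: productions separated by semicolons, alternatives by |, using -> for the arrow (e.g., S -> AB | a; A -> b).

S -> d | GG; A -> d; B -> e; C -> KA; D -> KG; E -> BA; G -> e | GC; K -> BA | GD | KE

No ε-productions.
No unit productions to eliminate.
TERM: introduce A -> d, B -> e and substitute in every rule of length ≥2.
BIN: G -> GKA becomes G -> GC, C -> KA; K -> GKG becomes K -> GD, D -> KG; K -> KBA becomes K -> KE, E -> BA.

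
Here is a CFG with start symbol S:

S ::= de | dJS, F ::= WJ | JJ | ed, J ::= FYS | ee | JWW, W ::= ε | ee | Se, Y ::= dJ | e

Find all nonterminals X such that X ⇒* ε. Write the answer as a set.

{W}

Directly nullable (have an ε-rule): {W}.
Not nullable: F, J, S, Y — each has a terminal in every rule's right-hand side or depends on a non-nullable symbol.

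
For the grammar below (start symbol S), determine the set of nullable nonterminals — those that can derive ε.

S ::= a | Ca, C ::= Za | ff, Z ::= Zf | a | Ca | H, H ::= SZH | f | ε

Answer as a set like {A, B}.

Directly nullable (have an ε-rule): {H}.
Z is nullable via Z -> H (every symbol on the right is already known nullable).
Not nullable: C, S — each has a terminal in every rule's right-hand side or depends on a non-nullable symbol.

{H, Z}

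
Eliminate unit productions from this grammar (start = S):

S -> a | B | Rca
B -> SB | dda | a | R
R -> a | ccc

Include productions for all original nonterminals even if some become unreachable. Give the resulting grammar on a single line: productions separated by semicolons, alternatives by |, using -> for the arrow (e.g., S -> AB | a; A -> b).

Unit productions: B->R, S->B.
Unit pairs (A ⇒* B via units): (B,R), (S,B), (S,R).
S: inherits non-unit rules of {B, R, S} → Rca | SB | a | ccc | dda.
B: inherits non-unit rules of {B, R} → SB | a | ccc | dda.
R: inherits non-unit rules of {R} → a | ccc.

S -> a | SB | Rca | ccc | dda; B -> a | SB | ccc | dda; R -> a | ccc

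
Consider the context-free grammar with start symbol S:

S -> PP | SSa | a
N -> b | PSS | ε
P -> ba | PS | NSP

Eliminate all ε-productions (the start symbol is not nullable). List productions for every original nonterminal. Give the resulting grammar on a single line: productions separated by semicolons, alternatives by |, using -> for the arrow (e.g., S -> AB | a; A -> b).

Nullable set: {N}.
Drop N -> ε.
P -> NSP: N nullable, giving NSP | SP.
Unchanged (no nullable symbols): S -> PP; S -> SSa; S -> a; N -> PSS; N -> b; P -> PS; P -> ba.

S -> a | PP | SSa; N -> b | PSS; P -> PS | SP | ba | NSP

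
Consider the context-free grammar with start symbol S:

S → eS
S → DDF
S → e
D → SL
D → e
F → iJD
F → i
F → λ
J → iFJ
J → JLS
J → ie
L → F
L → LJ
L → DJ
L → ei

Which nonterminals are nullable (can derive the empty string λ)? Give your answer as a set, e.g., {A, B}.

Directly nullable (have an ε-rule): {F}.
L is nullable via L -> F (every symbol on the right is already known nullable).
Not nullable: D, J, S — each has a terminal in every rule's right-hand side or depends on a non-nullable symbol.

{F, L}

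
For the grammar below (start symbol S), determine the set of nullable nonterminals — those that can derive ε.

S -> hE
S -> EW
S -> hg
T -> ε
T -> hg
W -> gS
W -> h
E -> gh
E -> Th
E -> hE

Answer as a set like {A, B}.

Directly nullable (have an ε-rule): {T}.
Not nullable: E, S, W — each has a terminal in every rule's right-hand side or depends on a non-nullable symbol.

{T}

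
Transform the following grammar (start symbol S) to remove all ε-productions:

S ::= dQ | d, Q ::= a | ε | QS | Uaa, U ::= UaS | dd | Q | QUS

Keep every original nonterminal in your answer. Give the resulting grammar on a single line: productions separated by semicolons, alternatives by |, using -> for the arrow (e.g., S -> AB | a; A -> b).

S -> d | dQ; Q -> S | a | QS | aa | Uaa; U -> Q | S | QS | US | aS | dd | QUS | UaS

Nullable set: {Q, U}.
S -> dQ: Q nullable, giving d | dQ.
Drop Q -> ε.
Q -> QS: Q nullable, giving QS | S.
Q -> Uaa: U nullable, giving Uaa | aa.
U -> Q: Q nullable, giving Q.
U -> QUS: Q, U nullable, giving QS | QUS | S | US.
U -> UaS: U nullable, giving UaS | aS.
Unchanged (no nullable symbols): S -> d; Q -> a; U -> dd.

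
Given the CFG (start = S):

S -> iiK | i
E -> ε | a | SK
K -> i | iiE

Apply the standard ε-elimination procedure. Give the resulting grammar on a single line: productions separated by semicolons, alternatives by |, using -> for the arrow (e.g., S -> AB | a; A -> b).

S -> i | iiK; E -> a | SK; K -> i | ii | iiE

Nullable set: {E}.
Drop E -> ε.
K -> iiE: E nullable, giving ii | iiE.
Unchanged (no nullable symbols): S -> i; S -> iiK; E -> SK; E -> a; K -> i.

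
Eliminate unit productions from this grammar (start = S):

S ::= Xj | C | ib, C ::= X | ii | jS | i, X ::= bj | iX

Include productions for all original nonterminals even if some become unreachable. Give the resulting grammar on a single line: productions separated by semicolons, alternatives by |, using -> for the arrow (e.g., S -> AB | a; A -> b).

Unit productions: C->X, S->C.
Unit pairs (A ⇒* B via units): (C,X), (S,C), (S,X).
S: inherits non-unit rules of {C, S, X} → Xj | bj | i | iX | ib | ii | jS.
C: inherits non-unit rules of {C, X} → bj | i | iX | ii | jS.
X: inherits non-unit rules of {X} → bj | iX.

S -> i | Xj | bj | iX | ib | ii | jS; C -> i | bj | iX | ii | jS; X -> bj | iX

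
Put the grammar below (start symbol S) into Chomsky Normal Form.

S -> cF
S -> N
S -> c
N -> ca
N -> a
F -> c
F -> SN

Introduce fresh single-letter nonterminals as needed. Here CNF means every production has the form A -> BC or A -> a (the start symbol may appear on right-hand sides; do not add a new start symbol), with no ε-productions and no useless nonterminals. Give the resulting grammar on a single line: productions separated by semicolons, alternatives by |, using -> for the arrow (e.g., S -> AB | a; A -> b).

S -> a | c | AB | AF; A -> c; B -> a; F -> c | SN; N -> a | AB

No ε-productions.
After unit-elimination: S -> a | c | cF | ca; F -> c | SN; N -> a | ca.
TERM: introduce B -> a, A -> c and substitute in every rule of length ≥2.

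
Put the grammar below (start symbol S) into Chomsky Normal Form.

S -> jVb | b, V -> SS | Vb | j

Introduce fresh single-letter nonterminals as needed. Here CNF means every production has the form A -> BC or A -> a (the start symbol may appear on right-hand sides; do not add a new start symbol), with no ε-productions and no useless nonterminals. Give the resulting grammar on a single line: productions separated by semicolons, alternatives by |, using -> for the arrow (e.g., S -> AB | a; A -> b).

S -> b | AC; A -> j; B -> b; C -> VB; V -> j | SS | VB

No ε-productions.
No unit productions to eliminate.
TERM: introduce B -> b, A -> j and substitute in every rule of length ≥2.
BIN: S -> AVB becomes S -> AC, C -> VB.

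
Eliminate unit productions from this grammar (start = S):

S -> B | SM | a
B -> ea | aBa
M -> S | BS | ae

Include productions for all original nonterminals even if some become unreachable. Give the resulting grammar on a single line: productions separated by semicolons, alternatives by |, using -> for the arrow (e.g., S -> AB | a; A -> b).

S -> a | SM | ea | aBa; B -> ea | aBa; M -> a | BS | SM | ae | ea | aBa

Unit productions: M->S, S->B.
Unit pairs (A ⇒* B via units): (M,B), (M,S), (S,B).
S: inherits non-unit rules of {B, S} → SM | a | aBa | ea.
B: inherits non-unit rules of {B} → aBa | ea.
M: inherits non-unit rules of {B, M, S} → BS | SM | a | aBa | ae | ea.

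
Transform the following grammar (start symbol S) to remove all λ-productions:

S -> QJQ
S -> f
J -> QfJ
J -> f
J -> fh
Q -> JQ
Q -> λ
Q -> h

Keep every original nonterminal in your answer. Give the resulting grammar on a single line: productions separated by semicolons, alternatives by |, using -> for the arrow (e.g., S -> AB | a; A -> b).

S -> J | f | JQ | QJ | QJQ; J -> f | fJ | fh | QfJ; Q -> J | h | JQ

Nullable set: {Q}.
S -> QJQ: Q, Q nullable, giving J | JQ | QJ | QJQ.
J -> QfJ: Q nullable, giving QfJ | fJ.
Drop Q -> λ.
Q -> JQ: Q nullable, giving J | JQ.
Unchanged (no nullable symbols): S -> f; J -> f; J -> fh; Q -> h.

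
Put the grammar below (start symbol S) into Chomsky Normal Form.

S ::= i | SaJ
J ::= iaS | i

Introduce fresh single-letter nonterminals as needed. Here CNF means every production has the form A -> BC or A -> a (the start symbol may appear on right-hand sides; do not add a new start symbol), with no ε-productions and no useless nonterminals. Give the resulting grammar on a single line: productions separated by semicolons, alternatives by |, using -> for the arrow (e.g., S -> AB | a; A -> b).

No ε-productions.
No unit productions to eliminate.
TERM: introduce B -> a, A -> i and substitute in every rule of length ≥2.
BIN: J -> ABS becomes J -> AC, C -> BS; S -> SBJ becomes S -> SD, D -> BJ.

S -> i | SD; A -> i; B -> a; C -> BS; D -> BJ; J -> i | AC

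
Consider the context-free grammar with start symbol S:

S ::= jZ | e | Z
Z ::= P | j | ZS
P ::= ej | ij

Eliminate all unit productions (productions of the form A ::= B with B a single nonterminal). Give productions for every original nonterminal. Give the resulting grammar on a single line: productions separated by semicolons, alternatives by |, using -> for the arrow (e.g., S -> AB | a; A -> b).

Unit productions: S->Z, Z->P.
Unit pairs (A ⇒* B via units): (S,P), (S,Z), (Z,P).
S: inherits non-unit rules of {P, S, Z} → ZS | e | ej | ij | j | jZ.
P: inherits non-unit rules of {P} → ej | ij.
Z: inherits non-unit rules of {P, Z} → ZS | ej | ij | j.

S -> e | j | ZS | ej | ij | jZ; P -> ej | ij; Z -> j | ZS | ej | ij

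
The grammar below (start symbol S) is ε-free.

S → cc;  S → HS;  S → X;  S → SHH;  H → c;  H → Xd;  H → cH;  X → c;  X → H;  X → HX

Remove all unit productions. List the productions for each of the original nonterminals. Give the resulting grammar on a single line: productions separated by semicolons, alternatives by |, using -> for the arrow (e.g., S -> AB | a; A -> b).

S -> c | HS | HX | Xd | cH | cc | SHH; H -> c | Xd | cH; X -> c | HX | Xd | cH

Unit productions: S->X, X->H.
Unit pairs (A ⇒* B via units): (S,H), (S,X), (X,H).
S: inherits non-unit rules of {H, S, X} → HS | HX | SHH | Xd | c | cH | cc.
H: inherits non-unit rules of {H} → Xd | c | cH.
X: inherits non-unit rules of {H, X} → HX | Xd | c | cH.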